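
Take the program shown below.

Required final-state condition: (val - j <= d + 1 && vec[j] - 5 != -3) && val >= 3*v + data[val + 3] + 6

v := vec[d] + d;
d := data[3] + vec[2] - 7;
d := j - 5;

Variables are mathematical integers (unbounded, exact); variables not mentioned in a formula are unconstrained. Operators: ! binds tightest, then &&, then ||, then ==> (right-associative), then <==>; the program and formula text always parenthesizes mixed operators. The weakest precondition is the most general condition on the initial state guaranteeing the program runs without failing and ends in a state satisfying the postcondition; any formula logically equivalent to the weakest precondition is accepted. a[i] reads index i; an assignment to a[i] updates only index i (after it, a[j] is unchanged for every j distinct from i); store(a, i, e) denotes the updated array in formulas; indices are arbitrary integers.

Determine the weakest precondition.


Working backward. After the program, the postcondition (val - j <= d + 1 && vec[j] - 5 != -3) && val >= 3*v + data[val + 3] + 6 must hold; in canonical form it is val <= d + j + 1 && vec[j] != 2 && val >= data[val + 3] + 3*v + 6.
Before d := j - 5: val <= 2*j - 4 && vec[j] != 2 && val >= data[val + 3] + 3*v + 6
Before d := data[3] + vec[2] - 7: val <= 2*j - 4 && vec[j] != 2 && val >= data[val + 3] + 3*v + 6
Before v := vec[d] + d: val <= 2*j - 4 && vec[j] != 2 && val >= data[val + 3] + 3*vec[d] + 3*d + 6
Answer: WP = val <= 2*j - 4 && vec[j] != 2 && val >= data[val + 3] + 3*vec[d] + 3*d + 6


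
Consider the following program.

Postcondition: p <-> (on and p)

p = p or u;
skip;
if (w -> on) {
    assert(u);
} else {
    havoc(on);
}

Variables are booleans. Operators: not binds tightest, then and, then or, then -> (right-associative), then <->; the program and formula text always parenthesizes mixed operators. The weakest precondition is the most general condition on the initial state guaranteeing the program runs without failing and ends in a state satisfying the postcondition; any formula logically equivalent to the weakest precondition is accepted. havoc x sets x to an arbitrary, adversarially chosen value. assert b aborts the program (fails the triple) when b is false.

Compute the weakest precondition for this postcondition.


Working backward. After the program, p <-> (on and p) must hold.
Then branch requires u and (p <-> (on and p)); else branch requires not p.
Before the if: ((w -> on) -> (u and (p <-> (on and p)))) and ((not (w -> on)) -> (not p))
Before skip: ((w -> on) -> (u and (p <-> (on and p)))) and ((not (w -> on)) -> (not p))
Before p := p or u: ((w -> on) -> (u and ((p or u) <-> (on and (p or u))))) and ((not (w -> on)) -> (not (p or u)))
Answer: WP = ((w -> on) -> (u and ((p or u) <-> (on and (p or u))))) and ((not (w -> on)) -> (not (p or u)))


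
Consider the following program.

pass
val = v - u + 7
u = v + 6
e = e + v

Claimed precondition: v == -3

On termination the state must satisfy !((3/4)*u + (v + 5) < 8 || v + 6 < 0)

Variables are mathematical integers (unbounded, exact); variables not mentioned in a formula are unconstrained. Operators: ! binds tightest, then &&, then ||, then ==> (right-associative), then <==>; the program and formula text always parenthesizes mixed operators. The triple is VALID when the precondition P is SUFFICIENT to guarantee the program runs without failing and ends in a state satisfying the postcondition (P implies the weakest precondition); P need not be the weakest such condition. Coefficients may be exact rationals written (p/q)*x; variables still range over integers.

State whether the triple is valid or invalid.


Working backward. After the program, the postcondition !((3/4)*u + (v + 5) < 8 || v + 6 < 0) must hold; in canonical form it is !((3/4)*u + v < 3 || v < -6).
Before e := e + v: !((3/4)*u + v < 3 || v < -6)
Before u := v + 6: !((7/4)*v < -3/2 || v < -6)
Before val := v - u + 7: !((7/4)*v < -3/2 || v < -6)
Before skip: !((7/4)*v < -3/2 || v < -6)
The weakest precondition is !((7/4)*v < -3/2 || v < -6).
Check whether v == -3 implies it.
Countermodel: at the initial state v = -3, the precondition holds but the weakest precondition fails.
Answer: invalid


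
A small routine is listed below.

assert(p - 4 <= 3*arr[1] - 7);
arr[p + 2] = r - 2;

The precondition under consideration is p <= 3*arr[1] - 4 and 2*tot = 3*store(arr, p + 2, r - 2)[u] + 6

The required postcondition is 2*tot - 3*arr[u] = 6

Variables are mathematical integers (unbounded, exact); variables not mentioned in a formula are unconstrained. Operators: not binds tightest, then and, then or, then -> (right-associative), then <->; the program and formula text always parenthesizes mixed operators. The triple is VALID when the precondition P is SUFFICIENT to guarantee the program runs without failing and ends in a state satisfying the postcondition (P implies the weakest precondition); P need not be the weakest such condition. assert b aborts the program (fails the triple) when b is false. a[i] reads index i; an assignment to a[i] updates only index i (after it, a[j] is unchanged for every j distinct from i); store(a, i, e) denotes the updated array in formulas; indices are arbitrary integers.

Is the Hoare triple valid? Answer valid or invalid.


Working backward. After the program, the postcondition 2*tot - 3*arr[u] = 6 must hold; in canonical form it is 2*tot = 3*arr[u] + 6.
Before arr[p + 2] := r - 2: 2*tot = 3*store(arr, p + 2, r - 2)[u] + 6
Before assert p - 4 <= 3*arr[1] - 7: p <= 3*arr[1] - 3 and 2*tot = 3*store(arr, p + 2, r - 2)[u] + 6
The weakest precondition is p <= 3*arr[1] - 3 and 2*tot = 3*store(arr, p + 2, r - 2)[u] + 6.
Check whether p <= 3*arr[1] - 4 and 2*tot = 3*store(arr, p + 2, r - 2)[u] + 6 implies it.
Every state satisfying the precondition satisfies the weakest precondition: the implication holds.
Answer: valid


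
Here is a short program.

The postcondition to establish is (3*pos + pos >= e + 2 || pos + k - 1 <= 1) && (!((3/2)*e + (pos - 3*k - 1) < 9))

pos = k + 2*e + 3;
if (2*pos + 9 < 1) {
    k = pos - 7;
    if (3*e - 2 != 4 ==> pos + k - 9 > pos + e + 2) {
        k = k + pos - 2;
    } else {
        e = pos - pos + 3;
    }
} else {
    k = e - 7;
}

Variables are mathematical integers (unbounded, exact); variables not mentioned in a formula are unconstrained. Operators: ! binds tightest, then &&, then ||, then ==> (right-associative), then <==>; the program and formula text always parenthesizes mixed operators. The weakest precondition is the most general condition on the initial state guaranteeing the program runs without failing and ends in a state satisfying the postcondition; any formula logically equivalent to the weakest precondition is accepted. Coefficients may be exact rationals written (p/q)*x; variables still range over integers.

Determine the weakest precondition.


Working backward. After the program, the postcondition (3*pos + pos >= e + 2 || pos + k - 1 <= 1) && (!((3/2)*e + (pos - 3*k - 1) < 9)) must hold; in canonical form it is (4*pos >= e + 2 || k + pos <= 2) && (!((3/2)*e + pos < 3*k + 10)).
Then branch requires ((3*e != 6 ==> pos > e + 18) ==> ((4*pos >= e + 2 || 3*pos <= 11) && (!((3/2)*e < 5*pos - 17)))) && ((!(3*e != 6 ==> pos > e + 18)) ==> ((4*pos >= 5 || 2*pos <= 9) && (!(2*pos > 31/2)))); else branch requires (4*pos >= e + 2 || e + pos <= 9) && (!(pos < (3/2)*e - 11)).
Before the if: (2*pos < -8 ==> (((3*e != 6 ==> pos > e + 18) ==> ((4*pos >= e + 2 || 3*pos <= 11) && (!((3/2)*e < 5*pos - 17)))) && ((!(3*e != 6 ==> pos > e + 18)) ==> ((4*pos >= 5 || 2*pos <= 9) && (!(2*pos > 31/2)))))) && ((!(2*pos < -8)) ==> ((4*pos >= e + 2 || e + pos <= 9) && (!(pos < (3/2)*e - 11))))
Before pos := k + 2*e + 3: (4*e + 2*k < -14 ==> (((3*e != 6 ==> e + k > 15) ==> ((7*e + 4*k >= -10 || 6*e + 3*k <= 2) && (!((17/2)*e + 5*k > 2)))) && ((!(3*e != 6 ==> e + k > 15)) ==> ((8*e + 4*k >= -7 || 4*e + 2*k <= 3) && (!(4*e + 2*k > 19/2)))))) && ((!(4*e + 2*k < -14)) ==> ((7*e + 4*k >= -10 || 3*e + k <= 6) && (!((1/2)*e + k < -14))))
Answer: WP = (4*e + 2*k < -14 ==> (((3*e != 6 ==> e + k > 15) ==> ((7*e + 4*k >= -10 || 6*e + 3*k <= 2) && (!((17/2)*e + 5*k > 2)))) && ((!(3*e != 6 ==> e + k > 15)) ==> ((8*e + 4*k >= -7 || 4*e + 2*k <= 3) && (!(4*e + 2*k > 19/2)))))) && ((!(4*e + 2*k < -14)) ==> ((7*e + 4*k >= -10 || 3*e + k <= 6) && (!((1/2)*e + k < -14))))


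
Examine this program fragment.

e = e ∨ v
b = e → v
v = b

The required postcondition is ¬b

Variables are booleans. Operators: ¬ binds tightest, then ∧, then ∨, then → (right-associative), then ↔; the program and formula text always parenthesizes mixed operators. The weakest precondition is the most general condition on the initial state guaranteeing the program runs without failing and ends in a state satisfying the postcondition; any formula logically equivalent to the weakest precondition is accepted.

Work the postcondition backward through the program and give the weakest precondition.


Working backward. After the program, ¬b must hold.
Before v := b: ¬b
Before b := e → v: ¬(e → v)
Before e := e ∨ v: ¬((e ∨ v) → v)
Answer: WP = ¬((e ∨ v) → v)


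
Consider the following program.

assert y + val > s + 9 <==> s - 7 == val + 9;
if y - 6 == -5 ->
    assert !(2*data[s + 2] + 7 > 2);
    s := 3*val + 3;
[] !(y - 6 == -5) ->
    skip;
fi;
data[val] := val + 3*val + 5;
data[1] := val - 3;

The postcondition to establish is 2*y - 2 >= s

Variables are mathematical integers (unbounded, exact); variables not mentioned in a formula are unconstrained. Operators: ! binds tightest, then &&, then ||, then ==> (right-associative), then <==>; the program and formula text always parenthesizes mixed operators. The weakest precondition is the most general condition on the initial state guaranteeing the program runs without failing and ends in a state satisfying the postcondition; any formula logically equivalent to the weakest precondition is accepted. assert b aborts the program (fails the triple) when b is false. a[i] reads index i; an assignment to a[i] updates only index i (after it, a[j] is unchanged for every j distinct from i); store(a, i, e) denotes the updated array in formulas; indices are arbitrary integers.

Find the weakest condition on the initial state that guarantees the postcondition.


Working backward. After the program, the postcondition 2*y - 2 >= s must hold; in canonical form it is 2*y >= s + 2.
Before data[1] := val - 3: 2*y >= s + 2
Before data[val] := val + 3*val + 5: 2*y >= s + 2
Then branch requires (!(2*data[s + 2] > -5)) && 2*y >= 3*val + 5; else branch requires 2*y >= s + 2.
Before the if: (y == 1 ==> ((!(2*data[s + 2] > -5)) && 2*y >= 3*val + 5)) && ((!(y == 1)) ==> 2*y >= s + 2)
Before assert y + val > s + 9 <==> s - 7 == val + 9: (val + y > s + 9 <==> s == val + 16) && (y == 1 ==> ((!(2*data[s + 2] > -5)) && 2*y >= 3*val + 5)) && ((!(y == 1)) ==> 2*y >= s + 2)
Answer: WP = (val + y > s + 9 <==> s == val + 16) && (y == 1 ==> ((!(2*data[s + 2] > -5)) && 2*y >= 3*val + 5)) && ((!(y == 1)) ==> 2*y >= s + 2)


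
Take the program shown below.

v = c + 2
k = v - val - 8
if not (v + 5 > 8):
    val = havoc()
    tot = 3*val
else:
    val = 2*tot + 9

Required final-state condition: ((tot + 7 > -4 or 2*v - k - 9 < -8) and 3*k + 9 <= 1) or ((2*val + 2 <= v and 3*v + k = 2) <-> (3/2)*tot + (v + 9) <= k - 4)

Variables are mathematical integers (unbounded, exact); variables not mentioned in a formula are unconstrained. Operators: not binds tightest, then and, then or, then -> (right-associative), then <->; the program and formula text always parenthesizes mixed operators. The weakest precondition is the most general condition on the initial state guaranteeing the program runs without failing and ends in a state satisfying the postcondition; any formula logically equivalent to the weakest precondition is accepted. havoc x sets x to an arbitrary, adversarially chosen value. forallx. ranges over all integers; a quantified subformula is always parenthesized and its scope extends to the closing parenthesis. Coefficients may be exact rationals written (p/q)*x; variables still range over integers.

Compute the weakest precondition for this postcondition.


Working backward. After the program, the postcondition ((tot + 7 > -4 or 2*v - k - 9 < -8) and 3*k + 9 <= 1) or ((2*val + 2 <= v and 3*v + k = 2) <-> (3/2)*tot + (v + 9) <= k - 4) must hold; in canonical form it is ((tot > -11 or 2*v < k + 1) and 3*k <= -8) or ((2*val <= v - 2 and k + 3*v = 2) <-> (3/2)*tot + v <= k - 13).
Then branch requires forall val_1. (((3*val_1 > -11 or 2*v < k + 1) and 3*k <= -8) or ((2*val_1 <= v - 2 and k + 3*v = 2) <-> v + (9/2)*val_1 <= k - 13)); else branch requires ((tot > -11 or 2*v < k + 1) and 3*k <= -8) or ((4*tot <= v - 20 and k + 3*v = 2) <-> (3/2)*tot + v <= k - 13).
Before the if: ((not (v > 3)) -> (forall val_1. (((3*val_1 > -11 or 2*v < k + 1) and 3*k <= -8) or ((2*val_1 <= v - 2 and k + 3*v = 2) <-> v + (9/2)*val_1 <= k - 13)))) and (v > 3 -> (((tot > -11 or 2*v < k + 1) and 3*k <= -8) or ((4*tot <= v - 20 and k + 3*v = 2) <-> (3/2)*tot + v <= k - 13)))
Before k := v - val - 8: ((not (v > 3)) -> (forall val_1. (((3*val_1 > -11 or v + val < -7) and 3*v <= 3*val + 16) or ((2*val_1 <= v - 2 and 4*v = val + 10) <-> val + (9/2)*val_1 <= -21)))) and (v > 3 -> (((tot > -11 or v + val < -7) and 3*v <= 3*val + 16) or ((4*tot <= v - 20 and 4*v = val + 10) <-> (3/2)*tot + val <= -21)))
Before v := c + 2: ((not (c > 1)) -> (forall val_1. (((3*val_1 > -11 or c + val < -9) and 3*c <= 3*val + 10) or ((2*val_1 <= c and 4*c = val + 2) <-> val + (9/2)*val_1 <= -21)))) and (c > 1 -> (((tot > -11 or c + val < -9) and 3*c <= 3*val + 10) or ((4*tot <= c - 18 and 4*c = val + 2) <-> (3/2)*tot + val <= -21)))
Answer: WP = ((not (c > 1)) -> (forall val_1. (((3*val_1 > -11 or c + val < -9) and 3*c <= 3*val + 10) or ((2*val_1 <= c and 4*c = val + 2) <-> val + (9/2)*val_1 <= -21)))) and (c > 1 -> (((tot > -11 or c + val < -9) and 3*c <= 3*val + 10) or ((4*tot <= c - 18 and 4*c = val + 2) <-> (3/2)*tot + val <= -21)))


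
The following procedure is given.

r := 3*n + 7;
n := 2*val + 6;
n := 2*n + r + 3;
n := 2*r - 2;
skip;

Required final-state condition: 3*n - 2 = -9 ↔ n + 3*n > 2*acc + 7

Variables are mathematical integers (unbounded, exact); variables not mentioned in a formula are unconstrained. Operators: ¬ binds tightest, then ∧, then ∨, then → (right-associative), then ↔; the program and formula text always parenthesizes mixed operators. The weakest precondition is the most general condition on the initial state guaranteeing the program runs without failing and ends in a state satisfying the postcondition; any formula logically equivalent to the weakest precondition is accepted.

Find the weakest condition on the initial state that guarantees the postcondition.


Working backward. After the program, the postcondition 3*n - 2 = -9 ↔ n + 3*n > 2*acc + 7 must hold; in canonical form it is 3*n = -7 ↔ 4*n > 2*acc + 7.
Before skip: 3*n = -7 ↔ 4*n > 2*acc + 7
Before n := 2*r - 2: 6*r = -1 ↔ 8*r > 2*acc + 15
Before n := 2*n + r + 3: 6*r = -1 ↔ 8*r > 2*acc + 15
Before n := 2*val + 6: 6*r = -1 ↔ 8*r > 2*acc + 15
Before r := 3*n + 7: 18*n = -43 ↔ 24*n > 2*acc - 41
Answer: WP = 18*n = -43 ↔ 24*n > 2*acc - 41


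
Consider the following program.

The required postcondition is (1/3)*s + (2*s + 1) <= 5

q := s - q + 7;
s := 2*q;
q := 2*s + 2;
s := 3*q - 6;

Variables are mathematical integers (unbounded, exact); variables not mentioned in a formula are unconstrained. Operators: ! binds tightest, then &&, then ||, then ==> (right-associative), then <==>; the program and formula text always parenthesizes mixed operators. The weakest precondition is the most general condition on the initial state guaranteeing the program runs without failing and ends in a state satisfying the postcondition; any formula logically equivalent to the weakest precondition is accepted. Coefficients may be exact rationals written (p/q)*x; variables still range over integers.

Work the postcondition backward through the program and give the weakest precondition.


Working backward. After the program, the postcondition (1/3)*s + (2*s + 1) <= 5 must hold; in canonical form it is (7/3)*s <= 4.
Before s := 3*q - 6: 7*q <= 18
Before q := 2*s + 2: 14*s <= 4
Before s := 2*q: 28*q <= 4
Before q := s - q + 7: 28*s <= 28*q - 192
Answer: WP = 28*s <= 28*q - 192


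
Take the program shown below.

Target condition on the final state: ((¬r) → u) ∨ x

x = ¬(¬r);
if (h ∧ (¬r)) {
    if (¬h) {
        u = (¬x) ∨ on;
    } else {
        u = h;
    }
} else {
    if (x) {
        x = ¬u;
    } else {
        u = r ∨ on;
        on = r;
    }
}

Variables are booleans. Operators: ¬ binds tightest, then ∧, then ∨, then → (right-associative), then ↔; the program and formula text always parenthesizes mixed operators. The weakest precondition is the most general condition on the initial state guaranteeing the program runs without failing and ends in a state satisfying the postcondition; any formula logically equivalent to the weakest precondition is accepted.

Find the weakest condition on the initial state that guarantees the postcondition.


Working backward. After the program, ((¬r) → u) ∨ x must hold.
Then branch requires ((¬h) → (((¬r) → ((¬x) ∨ on)) ∨ x)) ∧ (h → (((¬r) → h) ∨ x)); else branch requires (x → (((¬r) → u) ∨ (¬u))) ∧ ((¬x) → (((¬r) → (r ∨ on)) ∨ x)).
Before the if: ((h ∧ (¬r)) → (((¬h) → (((¬r) → ((¬x) ∨ on)) ∨ x)) ∧ (h → (((¬r) → h) ∨ x)))) ∧ ((¬(h ∧ (¬r))) → ((x → (((¬r) → u) ∨ (¬u))) ∧ ((¬x) → (((¬r) → (r ∨ on)) ∨ x))))
Before x := ¬(¬r): ((h ∧ (¬r)) → (((¬h) → (((¬r) → ((¬r) ∨ on)) ∨ r)) ∧ (h → (((¬r) → h) ∨ r)))) ∧ ((¬(h ∧ (¬r))) → ((r → (((¬r) → u) ∨ (¬u))) ∧ ((¬r) → (((¬r) → (r ∨ on)) ∨ r))))
Answer: WP = ((h ∧ (¬r)) → (((¬h) → (((¬r) → ((¬r) ∨ on)) ∨ r)) ∧ (h → (((¬r) → h) ∨ r)))) ∧ ((¬(h ∧ (¬r))) → ((r → (((¬r) → u) ∨ (¬u))) ∧ ((¬r) → (((¬r) → (r ∨ on)) ∨ r))))


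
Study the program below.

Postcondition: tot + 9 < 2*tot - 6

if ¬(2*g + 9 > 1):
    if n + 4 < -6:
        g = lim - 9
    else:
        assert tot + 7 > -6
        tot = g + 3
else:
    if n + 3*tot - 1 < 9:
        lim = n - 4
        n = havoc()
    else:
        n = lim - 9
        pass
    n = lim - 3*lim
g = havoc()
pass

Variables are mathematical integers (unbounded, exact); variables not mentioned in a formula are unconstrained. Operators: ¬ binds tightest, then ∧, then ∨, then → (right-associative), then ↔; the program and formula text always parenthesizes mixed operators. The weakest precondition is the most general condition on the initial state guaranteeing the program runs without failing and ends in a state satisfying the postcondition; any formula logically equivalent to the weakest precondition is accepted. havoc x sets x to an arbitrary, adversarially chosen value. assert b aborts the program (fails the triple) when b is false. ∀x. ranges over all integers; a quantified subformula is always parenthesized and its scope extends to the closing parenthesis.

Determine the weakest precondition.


Working backward. After the program, the postcondition tot + 9 < 2*tot - 6 must hold; in canonical form it is tot > 15.
Before skip: tot > 15
Before havoc g: tot > 15
Then branch requires (n < -10 → tot > 15) ∧ ((¬(n < -10)) → (tot > -13 ∧ g > 12)); else branch requires (n + 3*tot < 10 → tot > 15) ∧ ((¬(n + 3*tot < 10)) → tot > 15).
Before the if: ((¬(2*g > -8)) → ((n < -10 → tot > 15) ∧ ((¬(n < -10)) → (tot > -13 ∧ g > 12)))) ∧ (2*g > -8 → ((n + 3*tot < 10 → tot > 15) ∧ ((¬(n + 3*tot < 10)) → tot > 15)))
Answer: WP = ((¬(2*g > -8)) → ((n < -10 → tot > 15) ∧ ((¬(n < -10)) → (tot > -13 ∧ g > 12)))) ∧ (2*g > -8 → ((n + 3*tot < 10 → tot > 15) ∧ ((¬(n + 3*tot < 10)) → tot > 15)))


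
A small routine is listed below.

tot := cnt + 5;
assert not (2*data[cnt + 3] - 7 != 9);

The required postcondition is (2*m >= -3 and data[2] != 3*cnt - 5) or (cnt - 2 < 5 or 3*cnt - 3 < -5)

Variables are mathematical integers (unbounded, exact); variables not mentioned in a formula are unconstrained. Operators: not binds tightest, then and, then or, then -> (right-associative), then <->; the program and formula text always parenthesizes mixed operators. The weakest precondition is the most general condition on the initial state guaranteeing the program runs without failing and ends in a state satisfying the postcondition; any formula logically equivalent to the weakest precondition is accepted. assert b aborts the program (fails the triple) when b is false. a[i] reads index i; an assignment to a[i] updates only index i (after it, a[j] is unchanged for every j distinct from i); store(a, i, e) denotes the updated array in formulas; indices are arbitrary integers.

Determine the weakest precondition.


Working backward. After the program, the postcondition (2*m >= -3 and data[2] != 3*cnt - 5) or (cnt - 2 < 5 or 3*cnt - 3 < -5) must hold; in canonical form it is (2*m >= -3 and data[2] != 3*cnt - 5) or cnt < 7 or 3*cnt < -2.
Before assert not (2*data[cnt + 3] - 7 != 9): (not (2*data[cnt + 3] != 16)) and ((2*m >= -3 and data[2] != 3*cnt - 5) or cnt < 7 or 3*cnt < -2)
Before tot := cnt + 5: (not (2*data[cnt + 3] != 16)) and ((2*m >= -3 and data[2] != 3*cnt - 5) or cnt < 7 or 3*cnt < -2)
Answer: WP = (not (2*data[cnt + 3] != 16)) and ((2*m >= -3 and data[2] != 3*cnt - 5) or cnt < 7 or 3*cnt < -2)


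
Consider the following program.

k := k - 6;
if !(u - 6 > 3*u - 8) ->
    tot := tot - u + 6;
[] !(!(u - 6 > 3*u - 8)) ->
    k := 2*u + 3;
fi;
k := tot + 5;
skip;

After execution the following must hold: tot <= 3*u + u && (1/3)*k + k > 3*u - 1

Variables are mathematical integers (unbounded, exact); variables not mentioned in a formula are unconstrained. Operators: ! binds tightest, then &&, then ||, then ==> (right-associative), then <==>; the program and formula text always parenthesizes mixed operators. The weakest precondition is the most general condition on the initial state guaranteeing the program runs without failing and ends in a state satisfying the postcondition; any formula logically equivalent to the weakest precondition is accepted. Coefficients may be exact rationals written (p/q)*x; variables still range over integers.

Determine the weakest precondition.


Working backward. After the program, the postcondition tot <= 3*u + u && (1/3)*k + k > 3*u - 1 must hold; in canonical form it is tot <= 4*u && (4/3)*k > 3*u - 1.
Before skip: tot <= 4*u && (4/3)*k > 3*u - 1
Before k := tot + 5: tot <= 4*u && (4/3)*tot > 3*u - 23/3
Then branch requires tot <= 5*u - 6 && (4/3)*tot > (13/3)*u - 47/3; else branch requires tot <= 4*u && (4/3)*tot > 3*u - 23/3.
Before the if: ((!(2*u < 2)) ==> (tot <= 5*u - 6 && (4/3)*tot > (13/3)*u - 47/3)) && (2*u < 2 ==> (tot <= 4*u && (4/3)*tot > 3*u - 23/3))
Before k := k - 6: ((!(2*u < 2)) ==> (tot <= 5*u - 6 && (4/3)*tot > (13/3)*u - 47/3)) && (2*u < 2 ==> (tot <= 4*u && (4/3)*tot > 3*u - 23/3))
Answer: WP = ((!(2*u < 2)) ==> (tot <= 5*u - 6 && (4/3)*tot > (13/3)*u - 47/3)) && (2*u < 2 ==> (tot <= 4*u && (4/3)*tot > 3*u - 23/3))


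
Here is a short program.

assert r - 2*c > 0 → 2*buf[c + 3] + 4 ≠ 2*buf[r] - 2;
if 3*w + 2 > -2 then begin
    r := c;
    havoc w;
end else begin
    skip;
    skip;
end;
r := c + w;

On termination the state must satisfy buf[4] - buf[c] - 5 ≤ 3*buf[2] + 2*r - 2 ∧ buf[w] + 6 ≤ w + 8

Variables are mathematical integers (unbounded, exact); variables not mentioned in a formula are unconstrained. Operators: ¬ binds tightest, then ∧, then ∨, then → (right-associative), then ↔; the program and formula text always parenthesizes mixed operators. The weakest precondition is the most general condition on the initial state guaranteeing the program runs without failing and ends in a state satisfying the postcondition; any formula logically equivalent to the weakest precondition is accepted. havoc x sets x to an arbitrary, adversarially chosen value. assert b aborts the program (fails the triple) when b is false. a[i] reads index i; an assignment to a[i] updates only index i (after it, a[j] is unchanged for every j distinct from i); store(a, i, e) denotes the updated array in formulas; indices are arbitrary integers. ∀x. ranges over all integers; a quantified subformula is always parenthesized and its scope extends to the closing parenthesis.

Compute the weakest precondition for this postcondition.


Working backward. After the program, the postcondition buf[4] - buf[c] - 5 ≤ 3*buf[2] + 2*r - 2 ∧ buf[w] + 6 ≤ w + 8 must hold; in canonical form it is buf[4] ≤ 3*buf[2] + buf[c] + 2*r + 3 ∧ buf[w] ≤ w + 2.
Before r := c + w: buf[4] ≤ 3*buf[2] + buf[c] + 2*c + 2*w + 3 ∧ buf[w] ≤ w + 2
Then branch requires ∀w_1. (buf[4] ≤ 3*buf[2] + buf[c] + 2*c + 2*w_1 + 3 ∧ buf[w_1] ≤ w_1 + 2); else branch requires buf[4] ≤ 3*buf[2] + buf[c] + 2*c + 2*w + 3 ∧ buf[w] ≤ w + 2.
Before the if: (3*w > -4 → (∀w_1. (buf[4] ≤ 3*buf[2] + buf[c] + 2*c + 2*w_1 + 3 ∧ buf[w_1] ≤ w_1 + 2))) ∧ ((¬(3*w > -4)) → (buf[4] ≤ 3*buf[2] + buf[c] + 2*c + 2*w + 3 ∧ buf[w] ≤ w + 2))
Before assert r - 2*c > 0 → 2*buf[c + 3] + 4 ≠ 2*buf[r] - 2: (r > 2*c → 2*buf[c + 3] ≠ 2*buf[r] - 6) ∧ (3*w > -4 → (∀w_1. (buf[4] ≤ 3*buf[2] + buf[c] + 2*c + 2*w_1 + 3 ∧ buf[w_1] ≤ w_1 + 2))) ∧ ((¬(3*w > -4)) → (buf[4] ≤ 3*buf[2] + buf[c] + 2*c + 2*w + 3 ∧ buf[w] ≤ w + 2))
Answer: WP = (r > 2*c → 2*buf[c + 3] ≠ 2*buf[r] - 6) ∧ (3*w > -4 → (∀w_1. (buf[4] ≤ 3*buf[2] + buf[c] + 2*c + 2*w_1 + 3 ∧ buf[w_1] ≤ w_1 + 2))) ∧ ((¬(3*w > -4)) → (buf[4] ≤ 3*buf[2] + buf[c] + 2*c + 2*w + 3 ∧ buf[w] ≤ w + 2))


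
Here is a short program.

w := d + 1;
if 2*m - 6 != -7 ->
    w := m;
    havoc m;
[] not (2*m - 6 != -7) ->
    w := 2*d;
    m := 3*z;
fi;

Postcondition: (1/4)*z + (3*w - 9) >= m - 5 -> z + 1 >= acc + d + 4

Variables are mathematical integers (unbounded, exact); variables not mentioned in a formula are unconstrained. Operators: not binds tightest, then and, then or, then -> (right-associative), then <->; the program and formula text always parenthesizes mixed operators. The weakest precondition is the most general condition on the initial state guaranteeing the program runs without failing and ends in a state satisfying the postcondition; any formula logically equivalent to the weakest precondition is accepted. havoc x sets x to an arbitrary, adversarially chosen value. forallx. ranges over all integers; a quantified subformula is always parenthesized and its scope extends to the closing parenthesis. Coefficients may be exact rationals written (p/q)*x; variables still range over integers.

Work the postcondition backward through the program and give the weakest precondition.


Working backward. After the program, the postcondition (1/4)*z + (3*w - 9) >= m - 5 -> z + 1 >= acc + d + 4 must hold; in canonical form it is 3*w + (1/4)*z >= m + 4 -> z >= acc + d + 3.
Then branch requires forall m_1. (3*m + (1/4)*z >= m_1 + 4 -> z >= acc + d + 3); else branch requires 6*d >= (11/4)*z + 4 -> z >= acc + d + 3.
Before the if: (2*m != -1 -> (forall m_1. (3*m + (1/4)*z >= m_1 + 4 -> z >= acc + d + 3))) and ((not (2*m != -1)) -> (6*d >= (11/4)*z + 4 -> z >= acc + d + 3))
Before w := d + 1: (2*m != -1 -> (forall m_1. (3*m + (1/4)*z >= m_1 + 4 -> z >= acc + d + 3))) and ((not (2*m != -1)) -> (6*d >= (11/4)*z + 4 -> z >= acc + d + 3))
Answer: WP = (2*m != -1 -> (forall m_1. (3*m + (1/4)*z >= m_1 + 4 -> z >= acc + d + 3))) and ((not (2*m != -1)) -> (6*d >= (11/4)*z + 4 -> z >= acc + d + 3))


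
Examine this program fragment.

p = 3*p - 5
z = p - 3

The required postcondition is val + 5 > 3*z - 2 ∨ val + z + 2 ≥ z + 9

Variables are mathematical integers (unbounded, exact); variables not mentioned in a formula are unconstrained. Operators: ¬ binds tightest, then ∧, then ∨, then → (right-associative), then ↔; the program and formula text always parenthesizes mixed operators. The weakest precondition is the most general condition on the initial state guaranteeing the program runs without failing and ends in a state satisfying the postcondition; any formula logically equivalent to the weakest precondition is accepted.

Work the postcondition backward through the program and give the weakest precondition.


Working backward. After the program, the postcondition val + 5 > 3*z - 2 ∨ val + z + 2 ≥ z + 9 must hold; in canonical form it is val > 3*z - 7 ∨ val ≥ 7.
Before z := p - 3: val > 3*p - 16 ∨ val ≥ 7
Before p := 3*p - 5: val > 9*p - 31 ∨ val ≥ 7
Answer: WP = val > 9*p - 31 ∨ val ≥ 7


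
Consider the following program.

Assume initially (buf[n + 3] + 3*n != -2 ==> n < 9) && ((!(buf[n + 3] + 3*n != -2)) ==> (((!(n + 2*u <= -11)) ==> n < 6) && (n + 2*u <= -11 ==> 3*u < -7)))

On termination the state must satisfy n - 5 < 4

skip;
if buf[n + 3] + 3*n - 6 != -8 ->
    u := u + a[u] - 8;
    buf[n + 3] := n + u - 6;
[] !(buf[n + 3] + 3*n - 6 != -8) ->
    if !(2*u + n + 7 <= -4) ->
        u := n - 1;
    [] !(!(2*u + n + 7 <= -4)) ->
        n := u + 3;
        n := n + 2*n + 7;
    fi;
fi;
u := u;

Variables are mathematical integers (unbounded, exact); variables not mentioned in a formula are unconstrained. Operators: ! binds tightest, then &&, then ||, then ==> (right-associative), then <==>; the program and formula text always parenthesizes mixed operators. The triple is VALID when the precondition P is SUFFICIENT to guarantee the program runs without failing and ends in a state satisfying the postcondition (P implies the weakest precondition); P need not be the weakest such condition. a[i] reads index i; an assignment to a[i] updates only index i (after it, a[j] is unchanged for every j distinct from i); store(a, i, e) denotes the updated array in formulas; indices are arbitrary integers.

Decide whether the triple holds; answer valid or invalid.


Working backward. After the program, the postcondition n - 5 < 4 must hold; in canonical form it is n < 9.
Before u := u: n < 9
Then branch requires n < 9; else branch requires ((!(n + 2*u <= -11)) ==> n < 9) && (n + 2*u <= -11 ==> 3*u < -7).
Before the if: (buf[n + 3] + 3*n != -2 ==> n < 9) && ((!(buf[n + 3] + 3*n != -2)) ==> (((!(n + 2*u <= -11)) ==> n < 9) && (n + 2*u <= -11 ==> 3*u < -7)))
Before skip: (buf[n + 3] + 3*n != -2 ==> n < 9) && ((!(buf[n + 3] + 3*n != -2)) ==> (((!(n + 2*u <= -11)) ==> n < 9) && (n + 2*u <= -11 ==> 3*u < -7)))
The weakest precondition is (buf[n + 3] + 3*n != -2 ==> n < 9) && ((!(buf[n + 3] + 3*n != -2)) ==> (((!(n + 2*u <= -11)) ==> n < 9) && (n + 2*u <= -11 ==> 3*u < -7))).
Check whether (buf[n + 3] + 3*n != -2 ==> n < 9) && ((!(buf[n + 3] + 3*n != -2)) ==> (((!(n + 2*u <= -11)) ==> n < 6) && (n + 2*u <= -11 ==> 3*u < -7))) implies it.
Every state satisfying the precondition satisfies the weakest precondition: the implication holds.
Answer: valid


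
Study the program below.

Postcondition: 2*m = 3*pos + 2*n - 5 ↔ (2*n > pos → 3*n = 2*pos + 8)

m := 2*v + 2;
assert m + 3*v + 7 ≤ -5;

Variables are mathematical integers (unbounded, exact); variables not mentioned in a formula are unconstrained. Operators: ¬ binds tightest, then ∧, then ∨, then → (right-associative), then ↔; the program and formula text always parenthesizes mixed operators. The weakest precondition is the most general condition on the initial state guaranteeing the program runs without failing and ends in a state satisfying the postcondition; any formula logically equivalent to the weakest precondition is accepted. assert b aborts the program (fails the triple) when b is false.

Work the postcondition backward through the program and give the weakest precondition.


Working backward. After the program, the postcondition 2*m = 3*pos + 2*n - 5 ↔ (2*n > pos → 3*n = 2*pos + 8) must hold; in canonical form it is 2*m = 2*n + 3*pos - 5 ↔ (2*n > pos → 3*n = 2*pos + 8).
Before assert m + 3*v + 7 ≤ -5: m + 3*v ≤ -12 ∧ (2*m = 2*n + 3*pos - 5 ↔ (2*n > pos → 3*n = 2*pos + 8))
Before m := 2*v + 2: 5*v ≤ -14 ∧ (4*v = 2*n + 3*pos - 9 ↔ (2*n > pos → 3*n = 2*pos + 8))
Answer: WP = 5*v ≤ -14 ∧ (4*v = 2*n + 3*pos - 9 ↔ (2*n > pos → 3*n = 2*pos + 8))


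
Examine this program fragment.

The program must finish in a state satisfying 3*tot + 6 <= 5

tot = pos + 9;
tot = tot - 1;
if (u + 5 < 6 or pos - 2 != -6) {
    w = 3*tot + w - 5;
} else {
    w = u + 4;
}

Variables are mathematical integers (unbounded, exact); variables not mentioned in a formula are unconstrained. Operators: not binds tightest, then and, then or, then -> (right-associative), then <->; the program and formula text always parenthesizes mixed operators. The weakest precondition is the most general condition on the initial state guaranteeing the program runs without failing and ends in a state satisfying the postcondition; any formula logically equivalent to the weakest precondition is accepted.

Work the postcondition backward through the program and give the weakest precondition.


Working backward. After the program, the postcondition 3*tot + 6 <= 5 must hold; in canonical form it is 3*tot <= -1.
Then branch requires 3*tot <= -1; else branch requires 3*tot <= -1.
Before the if: ((u < 1 or pos != -4) -> 3*tot <= -1) and ((not (u < 1 or pos != -4)) -> 3*tot <= -1)
Before tot := tot - 1: ((u < 1 or pos != -4) -> 3*tot <= 2) and ((not (u < 1 or pos != -4)) -> 3*tot <= 2)
Before tot := pos + 9: ((u < 1 or pos != -4) -> 3*pos <= -25) and ((not (u < 1 or pos != -4)) -> 3*pos <= -25)
Answer: WP = ((u < 1 or pos != -4) -> 3*pos <= -25) and ((not (u < 1 or pos != -4)) -> 3*pos <= -25)


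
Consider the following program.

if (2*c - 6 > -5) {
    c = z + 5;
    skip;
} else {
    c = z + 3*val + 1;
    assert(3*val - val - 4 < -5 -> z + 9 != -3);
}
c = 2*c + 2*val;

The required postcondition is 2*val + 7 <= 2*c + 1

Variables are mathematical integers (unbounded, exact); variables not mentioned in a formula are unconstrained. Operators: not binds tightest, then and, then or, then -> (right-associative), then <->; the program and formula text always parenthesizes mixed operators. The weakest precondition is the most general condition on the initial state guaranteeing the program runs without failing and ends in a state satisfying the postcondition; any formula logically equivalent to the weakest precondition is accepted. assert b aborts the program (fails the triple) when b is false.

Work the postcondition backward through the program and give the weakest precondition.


Working backward. After the program, the postcondition 2*val + 7 <= 2*c + 1 must hold; in canonical form it is 2*val <= 2*c - 6.
Before c := 2*c + 2*val: 4*c + 2*val >= 6
Then branch requires 2*val + 4*z >= -14; else branch requires (2*val < -1 -> z != -12) and 14*val + 4*z >= 2.
Before the if: (2*c > 1 -> 2*val + 4*z >= -14) and ((not (2*c > 1)) -> ((2*val < -1 -> z != -12) and 14*val + 4*z >= 2))
Answer: WP = (2*c > 1 -> 2*val + 4*z >= -14) and ((not (2*c > 1)) -> ((2*val < -1 -> z != -12) and 14*val + 4*z >= 2))


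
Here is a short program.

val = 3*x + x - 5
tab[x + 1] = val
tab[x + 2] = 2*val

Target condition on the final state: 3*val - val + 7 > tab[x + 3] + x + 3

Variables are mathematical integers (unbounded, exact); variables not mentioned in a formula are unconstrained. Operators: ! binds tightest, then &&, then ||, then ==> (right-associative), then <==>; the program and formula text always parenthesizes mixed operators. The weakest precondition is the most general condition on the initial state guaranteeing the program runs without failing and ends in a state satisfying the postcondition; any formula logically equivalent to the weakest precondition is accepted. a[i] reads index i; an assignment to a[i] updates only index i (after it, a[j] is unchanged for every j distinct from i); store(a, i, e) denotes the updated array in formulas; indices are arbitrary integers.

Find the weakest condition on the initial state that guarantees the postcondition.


Working backward. After the program, the postcondition 3*val - val + 7 > tab[x + 3] + x + 3 must hold; in canonical form it is 2*val > tab[x + 3] + x - 4.
Before tab[x + 2] := 2*val: 2*val > store(tab, x + 2, 2*val)[x + 3] + x - 4
Before tab[x + 1] := val: 2*val > store(store(tab, x + 1, val), x + 2, 2*val)[x + 3] + x - 4
Before val := 3*x + x - 5: 7*x > store(store(tab, x + 1, 4*x - 5), x + 2, 8*x - 10)[x + 3] + 6
Answer: WP = 7*x > store(store(tab, x + 1, 4*x - 5), x + 2, 8*x - 10)[x + 3] + 6


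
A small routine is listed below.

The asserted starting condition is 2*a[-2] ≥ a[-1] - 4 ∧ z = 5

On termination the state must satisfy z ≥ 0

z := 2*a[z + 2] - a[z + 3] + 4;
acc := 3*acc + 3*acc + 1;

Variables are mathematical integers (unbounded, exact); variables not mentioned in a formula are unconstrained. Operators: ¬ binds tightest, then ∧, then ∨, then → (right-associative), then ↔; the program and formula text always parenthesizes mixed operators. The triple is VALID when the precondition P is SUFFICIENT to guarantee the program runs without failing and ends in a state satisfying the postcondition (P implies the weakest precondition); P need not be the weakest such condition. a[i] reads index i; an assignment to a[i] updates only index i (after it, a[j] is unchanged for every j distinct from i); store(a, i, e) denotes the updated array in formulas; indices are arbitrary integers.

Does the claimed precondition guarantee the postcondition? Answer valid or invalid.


Working backward. After the program, z ≥ 0 must hold.
Before acc := 3*acc + 3*acc + 1: z ≥ 0
Before z := 2*a[z + 2] - a[z + 3] + 4: 2*a[z + 2] ≥ a[z + 3] - 4
The weakest precondition is 2*a[z + 2] ≥ a[z + 3] - 4.
Check whether 2*a[-2] ≥ a[-1] - 4 ∧ z = 5 implies it.
Countermodel: at the initial state a = {[-2] = 0, [-1] = -7040, [7] = 15519, [8] = 31043, elsewhere 15519}, z = 5, the precondition holds but the weakest precondition fails.
Answer: invalid


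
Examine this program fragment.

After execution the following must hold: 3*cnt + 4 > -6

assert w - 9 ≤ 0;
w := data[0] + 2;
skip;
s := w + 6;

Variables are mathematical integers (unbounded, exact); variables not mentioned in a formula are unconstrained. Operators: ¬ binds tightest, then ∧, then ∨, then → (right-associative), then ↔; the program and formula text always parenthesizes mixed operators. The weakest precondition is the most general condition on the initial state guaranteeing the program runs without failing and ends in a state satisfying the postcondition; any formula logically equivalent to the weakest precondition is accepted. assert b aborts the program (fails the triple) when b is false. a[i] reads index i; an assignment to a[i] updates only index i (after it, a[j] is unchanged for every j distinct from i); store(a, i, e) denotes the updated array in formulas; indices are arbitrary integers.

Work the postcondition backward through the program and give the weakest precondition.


Working backward. After the program, the postcondition 3*cnt + 4 > -6 must hold; in canonical form it is 3*cnt > -10.
Before s := w + 6: 3*cnt > -10
Before skip: 3*cnt > -10
Before w := data[0] + 2: 3*cnt > -10
Before assert w - 9 ≤ 0: w ≤ 9 ∧ 3*cnt > -10
Answer: WP = w ≤ 9 ∧ 3*cnt > -10


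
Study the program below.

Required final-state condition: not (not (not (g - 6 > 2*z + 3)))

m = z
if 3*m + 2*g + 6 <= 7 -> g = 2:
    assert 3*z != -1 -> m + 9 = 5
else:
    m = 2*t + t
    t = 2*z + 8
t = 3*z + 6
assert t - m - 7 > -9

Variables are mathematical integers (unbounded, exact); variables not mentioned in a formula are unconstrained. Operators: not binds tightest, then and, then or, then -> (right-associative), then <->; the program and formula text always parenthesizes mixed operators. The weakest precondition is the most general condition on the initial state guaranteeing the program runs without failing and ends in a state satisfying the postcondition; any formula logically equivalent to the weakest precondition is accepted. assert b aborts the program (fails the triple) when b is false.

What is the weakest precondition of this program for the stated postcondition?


Working backward. After the program, the postcondition not (not (not (g - 6 > 2*z + 3))) must hold; in canonical form it is not (g > 2*z + 9).
Before assert t - m - 7 > -9: t > m - 2 and (not (g > 2*z + 9))
Before t := 3*z + 6: 3*z > m - 8 and (not (g > 2*z + 9))
Then branch requires (3*z != -1 -> m = -4) and 3*z > m - 8 and (not (g > 2*z + 9)); else branch requires 3*z > 3*t - 8 and (not (g > 2*z + 9)).
Before the if: ((2*g + 3*m <= 1 -> g = 2) -> ((3*z != -1 -> m = -4) and 3*z > m - 8 and (not (g > 2*z + 9)))) and ((not (2*g + 3*m <= 1 -> g = 2)) -> (3*z > 3*t - 8 and (not (g > 2*z + 9))))
Before m := z: ((2*g + 3*z <= 1 -> g = 2) -> ((3*z != -1 -> z = -4) and 2*z > -8 and (not (g > 2*z + 9)))) and ((not (2*g + 3*z <= 1 -> g = 2)) -> (3*z > 3*t - 8 and (not (g > 2*z + 9))))
Answer: WP = ((2*g + 3*z <= 1 -> g = 2) -> ((3*z != -1 -> z = -4) and 2*z > -8 and (not (g > 2*z + 9)))) and ((not (2*g + 3*z <= 1 -> g = 2)) -> (3*z > 3*t - 8 and (not (g > 2*z + 9))))
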